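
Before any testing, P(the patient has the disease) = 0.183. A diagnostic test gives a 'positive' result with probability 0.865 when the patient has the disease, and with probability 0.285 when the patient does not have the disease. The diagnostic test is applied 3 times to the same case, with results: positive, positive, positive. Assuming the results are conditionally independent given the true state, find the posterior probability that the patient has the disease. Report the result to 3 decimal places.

Posterior P(H) ≈ 0.862

With H the event that the patient has the disease, the joint likelihood of the observed sequence is P(data|H) = 0.865·0.865·0.865 = 0.64721 and P(data|¬H) = 0.285·0.285·0.285 = 0.023149.
Bayes: P(H|data) = 0.183·0.64721 / (0.183·0.64721 + 0.817·0.023149) = 0.11844/0.13735 = 0.8623.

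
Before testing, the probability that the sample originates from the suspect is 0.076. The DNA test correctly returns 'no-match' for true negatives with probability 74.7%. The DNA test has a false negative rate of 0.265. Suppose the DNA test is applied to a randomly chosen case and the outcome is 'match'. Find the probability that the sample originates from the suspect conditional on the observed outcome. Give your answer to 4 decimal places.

P(H | E) ≈ 0.1929

Write H for 'the sample originates from the suspect'. Prior odds H:¬H = 0.076/0.924 = 0.082251. For the 'match' outcome, the likelihood ratio is 0.735/0.253 = 2.9051.
Posterior odds = 0.082251 × 2.9051 = 0.23895, so P(H|E) = 0.23895/(1+0.23895) = 0.1929.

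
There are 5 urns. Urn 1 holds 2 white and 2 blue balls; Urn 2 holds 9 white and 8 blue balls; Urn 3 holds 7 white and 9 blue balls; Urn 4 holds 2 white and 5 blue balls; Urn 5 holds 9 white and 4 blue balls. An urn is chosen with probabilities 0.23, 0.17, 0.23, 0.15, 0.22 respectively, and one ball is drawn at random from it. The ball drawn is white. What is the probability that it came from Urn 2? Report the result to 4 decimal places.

Posterior probability ≈ 0.1797

Tabulate prior·likelihood by source: [1] prior 0.23, lik 0.5, product 0.1150; [2] prior 0.17, lik 0.5294, product 0.09000; [3] prior 0.23, lik 0.4375, product 0.1006; [4] prior 0.15, lik 0.2857, product 0.04286; [5] prior 0.22, lik 0.6923, product 0.1523.
Normalizing constant = 0.50079; the posterior for Urn 2 is its product over the sum, 0.09000/0.50079 = 0.1797.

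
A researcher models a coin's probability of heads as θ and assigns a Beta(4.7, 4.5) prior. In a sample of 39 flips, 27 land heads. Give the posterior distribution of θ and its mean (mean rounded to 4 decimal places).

The binomial likelihood is conjugate to the Beta prior: with 27 successes and 12 failures, the posterior is Beta(4.7+27, 4.5+12) = Beta(31.7, 16.5).
E[θ | data] = 31.7/(31.7+16.5) = 0.6577.

Posterior: Beta(31.7, 16.5); mean ≈ 0.6577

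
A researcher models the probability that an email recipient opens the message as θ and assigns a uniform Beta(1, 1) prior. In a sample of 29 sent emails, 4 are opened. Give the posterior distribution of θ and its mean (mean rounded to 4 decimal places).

Observing 4 successes and 25 failures updates Beta(1, 1) by adding the success and failure counts to the two shape parameters: α = 1+4 = 5, β = 1+25 = 26.
E[θ | data] = 5/(5+26) = 0.1613.

Posterior: Beta(5, 26); mean ≈ 0.1613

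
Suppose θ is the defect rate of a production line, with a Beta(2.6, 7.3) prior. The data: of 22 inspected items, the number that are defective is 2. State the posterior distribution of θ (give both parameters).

Observing 2 successes and 20 failures updates Beta(2.6, 7.3) by adding the success and failure counts to the two shape parameters: α = 2.6+2 = 4.6, β = 7.3+20 = 27.3.

Posterior: Beta(4.6, 27.3)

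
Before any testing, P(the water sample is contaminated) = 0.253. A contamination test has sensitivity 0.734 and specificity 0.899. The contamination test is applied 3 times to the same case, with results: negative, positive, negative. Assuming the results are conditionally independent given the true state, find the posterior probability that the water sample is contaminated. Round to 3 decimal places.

Let H be the event that the water sample is contaminated; start with P(H) = 0.253. P('positive'|H) = 0.734, P('positive'|¬H) = 0.101.
Update on result 1 ('negative'): P(H) ← 0.266·0.2530 / (0.266·0.2530 + 0.899·0.7470) = 0.067298/0.73885 = 0.0911.
Update on result 2 ('positive'): P(H) ← 0.734·0.0911 / (0.734·0.0911 + 0.101·0.9089) = 0.066856/0.15866 = 0.4214.
Update on result 3 ('negative'): P(H) ← 0.266·0.4214 / (0.266·0.4214 + 0.899·0.5786) = 0.11209/0.63226 = 0.1773.

Posterior P(H) ≈ 0.177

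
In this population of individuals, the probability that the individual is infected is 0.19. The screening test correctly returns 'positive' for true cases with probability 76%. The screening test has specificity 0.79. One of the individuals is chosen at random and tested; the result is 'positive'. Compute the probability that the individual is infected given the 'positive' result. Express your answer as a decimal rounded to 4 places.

P(H | E) ≈ 0.4591

Let H be the event that the individual is infected. P(H) = 0.19, so P(¬H) = 0.81. With E the 'positive' result, P(E|H) = 0.76 and P(E|¬H) = 0.21.
P(E) = 0.76·0.19 + 0.21·0.81 = 0.14440 + 0.17010 = 0.31450.
By Bayes' theorem, P(H|E) = 0.14440 / 0.31450 = 0.4591.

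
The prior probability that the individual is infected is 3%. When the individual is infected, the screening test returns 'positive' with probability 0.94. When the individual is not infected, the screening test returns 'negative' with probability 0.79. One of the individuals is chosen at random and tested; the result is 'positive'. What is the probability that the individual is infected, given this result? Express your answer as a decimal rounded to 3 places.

P(H | E) ≈ 0.122

Let H be the event that the individual is infected. P(H) = 0.03, so P(¬H) = 0.97. With E the 'positive' result, P(E|H) = 0.94 and P(E|¬H) = 0.21.
P(E) = 0.94·0.03 + 0.21·0.97 = 0.028200 + 0.20370 = 0.23190.
By Bayes' theorem, P(H|E) = 0.028200 / 0.23190 = 0.122.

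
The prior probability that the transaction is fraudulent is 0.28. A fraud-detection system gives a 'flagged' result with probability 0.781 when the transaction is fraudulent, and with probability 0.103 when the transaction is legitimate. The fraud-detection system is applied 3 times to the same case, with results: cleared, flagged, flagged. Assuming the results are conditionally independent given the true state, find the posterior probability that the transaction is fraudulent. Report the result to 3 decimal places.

With H the event that the transaction is fraudulent, the joint likelihood of the observed sequence is P(data|H) = 0.219·0.781·0.781 = 0.13358 and P(data|¬H) = 0.897·0.103·0.103 = 0.0095163.
Bayes: P(H|data) = 0.28·0.13358 / (0.28·0.13358 + 0.72·0.0095163) = 0.037403/0.044255 = 0.8452.

Posterior P(H) ≈ 0.845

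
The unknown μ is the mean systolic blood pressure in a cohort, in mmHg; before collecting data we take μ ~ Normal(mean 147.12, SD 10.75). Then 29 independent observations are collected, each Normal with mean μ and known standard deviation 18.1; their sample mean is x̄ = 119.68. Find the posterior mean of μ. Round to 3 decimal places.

Posterior mean ≈ 122.124

Prior precision 1/τ₀² = 1/10.75² = 0.00865333; data precision n/σ² = 29/18.1² = 0.0885199.
Posterior precision = 0.00865333 + 0.0885199 = 0.0971732.
Posterior mean = (0.00865333·147.12 + 0.0885199·119.68) / 0.0971732 = 122.124.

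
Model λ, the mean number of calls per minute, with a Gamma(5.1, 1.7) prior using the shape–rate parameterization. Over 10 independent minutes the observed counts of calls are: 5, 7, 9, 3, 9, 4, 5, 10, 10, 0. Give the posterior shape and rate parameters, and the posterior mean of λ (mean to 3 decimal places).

Total count ∑xᵢ = 62 over n = 10 minutes.
Gamma is conjugate to the Poisson likelihood: posterior is Gamma(shape = 5.1+62 = 67.1, rate = 1.7+10 = 11.7).
Posterior mean = shape/rate = 67.1/11.7 = 5.735.

Posterior: Gamma(shape=67.1, rate=11.7); mean ≈ 5.735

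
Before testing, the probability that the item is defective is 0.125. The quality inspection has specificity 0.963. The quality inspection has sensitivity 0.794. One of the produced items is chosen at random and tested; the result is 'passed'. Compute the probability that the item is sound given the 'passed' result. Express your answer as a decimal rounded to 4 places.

Write H for 'the item is defective'. Prior odds H:¬H = 0.125/0.875 = 0.14286. For the 'passed' outcome, the likelihood ratio is 0.206/0.963 = 0.21391.
Posterior odds = 0.14286 × 0.21391 = 0.030559, so P(H|E) = 0.030559/(1+0.030559) = 0.0297. Then P(¬H|E) = 1 − 0.0297 = 0.9703.

P(¬H | E) ≈ 0.9703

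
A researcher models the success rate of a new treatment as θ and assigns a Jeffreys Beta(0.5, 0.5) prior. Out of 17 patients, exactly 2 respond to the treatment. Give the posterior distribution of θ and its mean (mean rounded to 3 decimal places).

The binomial likelihood is conjugate to the Beta prior: with 2 successes and 15 failures, the posterior is Beta(0.5+2, 0.5+15) = Beta(2.5, 15.5).
Posterior mean = α/(α+β) = 2.5/18 = 0.139.

Posterior: Beta(2.5, 15.5); mean ≈ 0.139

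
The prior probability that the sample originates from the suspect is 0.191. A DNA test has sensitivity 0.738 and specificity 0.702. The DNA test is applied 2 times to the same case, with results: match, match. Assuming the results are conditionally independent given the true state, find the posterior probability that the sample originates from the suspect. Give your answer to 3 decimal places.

With H the event that the sample originates from the suspect, the joint likelihood of the observed sequence is P(data|H) = 0.738·0.738 = 0.54464 and P(data|¬H) = 0.298·0.298 = 0.088804.
Bayes: P(H|data) = 0.191·0.54464 / (0.191·0.54464 + 0.809·0.088804) = 0.10403/0.17587 = 0.5915.

Posterior P(H) ≈ 0.592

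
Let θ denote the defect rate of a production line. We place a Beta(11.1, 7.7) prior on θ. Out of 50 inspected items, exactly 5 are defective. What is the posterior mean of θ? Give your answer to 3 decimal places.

Observing 5 successes and 45 failures updates Beta(11.1, 7.7) by adding the success and failure counts to the two shape parameters: α = 11.1+5 = 16.1, β = 7.7+45 = 52.7.
E[θ | data] = 16.1/(16.1+52.7) = 0.234.

Posterior mean ≈ 0.234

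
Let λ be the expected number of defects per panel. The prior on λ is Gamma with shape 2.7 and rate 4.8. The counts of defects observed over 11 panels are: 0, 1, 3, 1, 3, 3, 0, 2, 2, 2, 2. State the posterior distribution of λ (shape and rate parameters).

The Poisson likelihood adds the total count to the shape and the number of exposure periods to the rate. Here ∑xᵢ = 19 and n = 11, so shape 2.7→21.7 and rate 4.8→15.8.

Posterior: Gamma(shape=21.7, rate=15.8)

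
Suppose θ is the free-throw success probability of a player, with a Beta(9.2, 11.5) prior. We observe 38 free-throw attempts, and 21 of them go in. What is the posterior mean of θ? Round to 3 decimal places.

Observing 21 successes and 17 failures updates Beta(9.2, 11.5) by adding the success and failure counts to the two shape parameters: α = 9.2+21 = 30.2, β = 11.5+17 = 28.5.
Posterior mean = α/(α+β) = 30.2/58.7 = 0.514.

Posterior mean ≈ 0.514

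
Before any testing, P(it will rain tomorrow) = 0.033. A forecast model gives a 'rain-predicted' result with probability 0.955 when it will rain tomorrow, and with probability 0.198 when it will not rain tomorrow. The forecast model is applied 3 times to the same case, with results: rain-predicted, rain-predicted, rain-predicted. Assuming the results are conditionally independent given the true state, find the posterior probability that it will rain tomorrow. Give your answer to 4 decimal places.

Let H be the event that it will rain tomorrow; start with P(H) = 0.033. P('rain-predicted'|H) = 0.955, P('rain-predicted'|¬H) = 0.198.
Update on result 1 ('rain-predicted'): P(H) ← 0.955·0.0330 / (0.955·0.0330 + 0.198·0.9670) = 0.031515/0.22298 = 0.1413.
Update on result 2 ('rain-predicted'): P(H) ← 0.955·0.1413 / (0.955·0.1413 + 0.198·0.8587) = 0.13497/0.30499 = 0.4426.
Update on result 3 ('rain-predicted'): P(H) ← 0.955·0.4426 / (0.955·0.4426 + 0.198·0.5574) = 0.42264/0.53301 = 0.7929.

Posterior P(H) ≈ 0.7929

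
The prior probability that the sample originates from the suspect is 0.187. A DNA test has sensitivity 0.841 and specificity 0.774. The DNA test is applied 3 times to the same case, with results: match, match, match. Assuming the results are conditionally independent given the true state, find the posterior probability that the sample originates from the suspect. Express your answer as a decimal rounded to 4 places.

Let H be the event that the sample originates from the suspect; start with P(H) = 0.187. P('match'|H) = 0.841, P('match'|¬H) = 0.226.
Update on result 1 ('match'): P(H) ← 0.841·0.1870 / (0.841·0.1870 + 0.226·0.8130) = 0.15727/0.34101 = 0.4612.
Update on result 2 ('match'): P(H) ← 0.841·0.4612 / (0.841·0.4612 + 0.226·0.5388) = 0.38786/0.50963 = 0.7611.
Update on result 3 ('match'): P(H) ← 0.841·0.7611 / (0.841·0.7611 + 0.226·0.2389) = 0.64005/0.69405 = 0.9222.

Posterior P(H) ≈ 0.9222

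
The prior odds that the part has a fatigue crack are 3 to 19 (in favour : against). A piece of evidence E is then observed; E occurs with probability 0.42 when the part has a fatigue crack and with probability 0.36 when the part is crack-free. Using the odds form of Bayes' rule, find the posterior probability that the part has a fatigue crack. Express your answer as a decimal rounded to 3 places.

Prior odds = 3/19 = 0.15789. In log-odds, ln(0.15789) = -1.8458.
Add log likelihood ratio: ln(1.1667) = 0.15415.
Posterior log-odds = -1.6917, so posterior odds = exp(-1.6917) = 0.18421. Converting, P(H|E) = 0.18421/1.1842 = 0.156.

Posterior probability ≈ 0.156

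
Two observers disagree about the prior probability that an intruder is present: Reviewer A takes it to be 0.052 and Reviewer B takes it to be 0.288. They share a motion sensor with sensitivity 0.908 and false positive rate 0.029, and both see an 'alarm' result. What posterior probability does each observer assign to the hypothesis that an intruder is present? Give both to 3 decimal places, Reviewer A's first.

The likelihood ratio for an 'alarm' result is 0.908/0.029 = 31.310.
Reviewer A: prior odds 0.052/0.948 = 0.054852; posterior odds 1.7174; posterior probability 0.632.
Reviewer B: prior odds 0.288/0.712 = 0.40449; posterior odds 12.665; posterior probability 0.927.

Reviewer A: 0.632; Reviewer B: 0.927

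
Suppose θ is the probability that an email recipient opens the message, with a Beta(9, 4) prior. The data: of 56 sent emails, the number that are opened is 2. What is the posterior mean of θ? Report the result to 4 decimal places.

Posterior mean ≈ 0.1594

The binomial likelihood is conjugate to the Beta prior: with 2 successes and 54 failures, the posterior is Beta(9+2, 4+54) = Beta(11, 58).
E[θ | data] = 11/(11+58) = 0.1594.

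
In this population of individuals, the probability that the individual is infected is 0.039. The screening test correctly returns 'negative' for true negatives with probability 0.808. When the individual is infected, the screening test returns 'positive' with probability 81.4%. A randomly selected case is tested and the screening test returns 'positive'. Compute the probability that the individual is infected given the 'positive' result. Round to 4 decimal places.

P(H | E) ≈ 0.1468

Write H for 'the individual is infected'. Prior odds H:¬H = 0.039/0.961 = 0.040583. For the 'positive' outcome, the likelihood ratio is 0.814/0.192 = 4.2396.
Posterior odds = 0.040583 × 4.2396 = 0.17205, so P(H|E) = 0.17205/(1+0.17205) = 0.1468.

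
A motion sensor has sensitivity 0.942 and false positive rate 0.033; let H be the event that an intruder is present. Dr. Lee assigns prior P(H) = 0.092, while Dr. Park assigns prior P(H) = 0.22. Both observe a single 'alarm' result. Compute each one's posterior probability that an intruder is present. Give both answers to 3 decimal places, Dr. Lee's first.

P('+'|H) = 0.942, P('+'|¬H) = 0.033.
Dr. Lee: numerator 0.942·0.092 = 0.086664; evidence = 0.086664+0.033·0.908 = 0.11663; posterior = 0.743.
Dr. Park: numerator 0.942·0.22 = 0.20724; evidence = 0.20724+0.033·0.78 = 0.23298; posterior = 0.890.

Dr. Lee: 0.743; Dr. Park: 0.890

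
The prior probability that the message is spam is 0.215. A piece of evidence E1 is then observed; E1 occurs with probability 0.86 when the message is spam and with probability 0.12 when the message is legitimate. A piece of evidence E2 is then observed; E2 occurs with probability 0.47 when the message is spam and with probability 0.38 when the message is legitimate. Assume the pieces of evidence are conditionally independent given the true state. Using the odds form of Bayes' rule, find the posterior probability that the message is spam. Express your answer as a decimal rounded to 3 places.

Prior odds = 0.215/(1−0.215) = 0.27389.
Likelihood ratio for E1 = 0.86/0.12 = 7.1667.
Likelihood ratio for E2 = 0.47/0.38 = 1.2368.
Posterior odds = prior odds × LR₁ × LR₂ = 2.4277.
Posterior probability = odds/(1+odds) = 2.4277/3.4277 = 0.708.

Posterior probability ≈ 0.708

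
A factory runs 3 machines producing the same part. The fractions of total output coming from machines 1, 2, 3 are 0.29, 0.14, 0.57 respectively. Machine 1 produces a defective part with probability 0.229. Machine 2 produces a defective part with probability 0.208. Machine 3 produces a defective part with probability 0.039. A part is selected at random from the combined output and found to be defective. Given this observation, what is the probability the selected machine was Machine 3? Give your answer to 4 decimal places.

Tabulate prior·likelihood by source: [1] prior 0.29, lik 0.229, product 0.06641; [2] prior 0.14, lik 0.208, product 0.02912; [3] prior 0.57, lik 0.039, product 0.02223.
Normalizing constant = 0.11776; the posterior for Machine 3 is its product over the sum, 0.02223/0.11776 = 0.1888.

Posterior probability ≈ 0.1888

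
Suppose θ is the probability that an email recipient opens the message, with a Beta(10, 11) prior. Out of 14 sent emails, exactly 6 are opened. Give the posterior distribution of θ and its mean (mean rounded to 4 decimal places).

Observing 6 successes and 8 failures updates Beta(10, 11) by adding the success and failure counts to the two shape parameters: α = 10+6 = 16, β = 11+8 = 19.
Posterior mean = α/(α+β) = 16/35 = 0.4571.

Posterior: Beta(16, 19); mean ≈ 0.4571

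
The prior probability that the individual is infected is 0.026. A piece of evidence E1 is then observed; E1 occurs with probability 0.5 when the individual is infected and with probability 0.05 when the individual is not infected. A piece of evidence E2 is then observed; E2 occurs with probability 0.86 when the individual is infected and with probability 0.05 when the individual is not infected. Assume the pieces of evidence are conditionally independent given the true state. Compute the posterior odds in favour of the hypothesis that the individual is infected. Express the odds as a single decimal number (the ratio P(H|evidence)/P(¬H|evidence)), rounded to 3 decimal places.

Prior odds = 0.026/(1−0.026) = 0.026694.
Likelihood ratio for E1 = 0.5/0.05 = 10.000.
Likelihood ratio for E2 = 0.86/0.05 = 17.200.
Posterior odds = prior odds × LR₁ × LR₂ = 4.5914.

Posterior odds ≈ 4.591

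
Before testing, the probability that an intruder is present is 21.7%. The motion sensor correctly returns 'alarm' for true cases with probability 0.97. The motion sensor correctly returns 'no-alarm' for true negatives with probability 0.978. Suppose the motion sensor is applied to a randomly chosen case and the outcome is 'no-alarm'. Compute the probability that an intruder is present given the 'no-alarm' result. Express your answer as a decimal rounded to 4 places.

P(H | E) ≈ 0.0084

Write H for 'an intruder is present'. Prior odds H:¬H = 0.217/0.783 = 0.27714. For the 'no-alarm' outcome, the likelihood ratio is 0.03/0.978 = 0.030675.
Posterior odds = 0.27714 × 0.030675 = 0.0085012, so P(H|E) = 0.0085012/(1+0.0085012) = 0.0084.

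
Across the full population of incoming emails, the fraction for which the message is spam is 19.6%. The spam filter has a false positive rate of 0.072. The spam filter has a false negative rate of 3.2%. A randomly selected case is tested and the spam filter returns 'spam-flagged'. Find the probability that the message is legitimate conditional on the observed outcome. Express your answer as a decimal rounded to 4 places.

P(¬H | E) ≈ 0.2338

Write H for 'the message is spam'. Prior odds H:¬H = 0.196/0.804 = 0.24378. For the 'spam-flagged' outcome, the likelihood ratio is 0.968/0.072 = 13.444.
Posterior odds = 0.24378 × 13.444 = 3.2775, so P(H|E) = 3.2775/(1+3.2775) = 0.7662. Then P(¬H|E) = 1 − 0.7662 = 0.2338.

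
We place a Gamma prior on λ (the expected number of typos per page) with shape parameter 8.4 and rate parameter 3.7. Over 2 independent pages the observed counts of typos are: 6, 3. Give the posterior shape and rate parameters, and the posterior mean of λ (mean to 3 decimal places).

Total count ∑xᵢ = 9 over n = 2 pages.
Gamma is conjugate to the Poisson likelihood: posterior is Gamma(shape = 8.4+9 = 17.4, rate = 3.7+2 = 5.7).
Posterior mean = shape/rate = 17.4/5.7 = 3.053.

Posterior: Gamma(shape=17.4, rate=5.7); mean ≈ 3.053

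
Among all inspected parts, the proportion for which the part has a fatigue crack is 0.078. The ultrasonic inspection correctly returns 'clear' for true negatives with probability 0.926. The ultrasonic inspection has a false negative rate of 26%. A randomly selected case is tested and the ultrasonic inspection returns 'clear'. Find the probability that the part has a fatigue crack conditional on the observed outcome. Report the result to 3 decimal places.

Let H be the event that the part has a fatigue crack. P(H) = 0.078, so P(¬H) = 0.922. With E the 'clear' result, P(E|H) = 0.26 and P(E|¬H) = 0.926.
P(E) = 0.26·0.078 + 0.926·0.922 = 0.020280 + 0.85377 = 0.87405.
By Bayes' theorem, P(H|E) = 0.020280 / 0.87405 = 0.023.

P(H | E) ≈ 0.023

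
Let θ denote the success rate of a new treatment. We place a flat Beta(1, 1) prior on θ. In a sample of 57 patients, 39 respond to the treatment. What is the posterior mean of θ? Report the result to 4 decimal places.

Posterior mean ≈ 0.6780

Observing 39 successes and 18 failures updates Beta(1, 1) by adding the success and failure counts to the two shape parameters: α = 1+39 = 40, β = 1+18 = 19.
Posterior mean = α/(α+β) = 40/59 = 0.6780.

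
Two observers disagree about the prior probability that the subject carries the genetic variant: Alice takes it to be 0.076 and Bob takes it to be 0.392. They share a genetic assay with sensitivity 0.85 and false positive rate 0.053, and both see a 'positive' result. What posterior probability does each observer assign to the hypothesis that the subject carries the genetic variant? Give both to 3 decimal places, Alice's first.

Alice: 0.569; Bob: 0.912

The likelihood ratio for a 'positive' result is 0.85/0.053 = 16.038.
Alice: prior odds 0.076/0.924 = 0.082251; posterior odds 1.3191; posterior probability 0.569.
Bob: prior odds 0.392/0.608 = 0.64474; posterior odds 10.340; posterior probability 0.912.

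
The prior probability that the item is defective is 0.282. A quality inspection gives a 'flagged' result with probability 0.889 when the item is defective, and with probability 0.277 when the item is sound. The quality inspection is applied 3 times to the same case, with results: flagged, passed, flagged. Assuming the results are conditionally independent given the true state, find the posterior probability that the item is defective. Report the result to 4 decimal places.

Posterior P(H) ≈ 0.3831

Let H be the event that the item is defective; start with P(H) = 0.282. P('flagged'|H) = 0.889, P('flagged'|¬H) = 0.277.
Update on result 1 ('flagged'): P(H) ← 0.889·0.2820 / (0.889·0.2820 + 0.277·0.7180) = 0.25070/0.44958 = 0.5576.
Update on result 2 ('passed'): P(H) ← 0.111·0.5576 / (0.111·0.5576 + 0.723·0.4424) = 0.061896/0.38174 = 0.1621.
Update on result 3 ('flagged'): P(H) ← 0.889·0.1621 / (0.889·0.1621 + 0.277·0.8379) = 0.14415/0.37623 = 0.3831.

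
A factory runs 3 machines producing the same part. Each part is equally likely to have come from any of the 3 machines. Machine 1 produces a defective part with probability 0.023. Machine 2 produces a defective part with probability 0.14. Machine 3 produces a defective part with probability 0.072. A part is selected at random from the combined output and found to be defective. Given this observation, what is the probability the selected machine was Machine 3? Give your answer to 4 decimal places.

P(defective|M1) = 0.023; P(defective|M2) = 0.14; P(defective|M3) = 0.072.
Prior × likelihood for each source: 0.333333·0.023=0.007667, 0.333333·0.14=0.04667, 0.333333·0.072=0.02400. Summing gives P(defective) = 0.078333.
P(Machine 3 | defective) = 0.02400 / 0.078333 = 0.3064.

Posterior probability ≈ 0.3064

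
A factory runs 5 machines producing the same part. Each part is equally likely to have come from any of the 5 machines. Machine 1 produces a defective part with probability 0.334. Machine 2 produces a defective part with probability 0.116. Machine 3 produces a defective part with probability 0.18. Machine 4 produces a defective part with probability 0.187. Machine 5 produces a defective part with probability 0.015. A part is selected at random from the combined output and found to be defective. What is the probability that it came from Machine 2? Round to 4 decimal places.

Posterior probability ≈ 0.1394

P(defective|M1) = 0.334; P(defective|M2) = 0.116; P(defective|M3) = 0.18; P(defective|M4) = 0.187; P(defective|M5) = 0.015.
Prior × likelihood for each source: 0.2·0.334=0.06680, 0.2·0.116=0.02320, 0.2·0.18=0.03600, 0.2·0.187=0.03740, 0.2·0.015=0.003000. Summing gives P(defective) = 0.16640.
P(Machine 2 | defective) = 0.02320 / 0.16640 = 0.1394.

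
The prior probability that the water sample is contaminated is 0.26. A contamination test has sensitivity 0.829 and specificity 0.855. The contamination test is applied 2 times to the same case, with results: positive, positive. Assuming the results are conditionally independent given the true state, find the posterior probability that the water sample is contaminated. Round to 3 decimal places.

Let H be the event that the water sample is contaminated; start with P(H) = 0.26. P('positive'|H) = 0.829, P('positive'|¬H) = 0.145.
Update on result 1 ('positive'): P(H) ← 0.829·0.2600 / (0.829·0.2600 + 0.145·0.7400) = 0.21554/0.32284 = 0.6676.
Update on result 2 ('positive'): P(H) ← 0.829·0.6676 / (0.829·0.6676 + 0.145·0.3324) = 0.55347/0.60166 = 0.9199.

Posterior P(H) ≈ 0.920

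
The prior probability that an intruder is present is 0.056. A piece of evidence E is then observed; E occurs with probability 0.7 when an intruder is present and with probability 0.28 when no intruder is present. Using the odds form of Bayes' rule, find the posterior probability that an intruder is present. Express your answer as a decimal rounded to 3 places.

Posterior probability ≈ 0.129

Prior odds = 0.056/(1−0.056) = 0.059322. In log-odds, ln(0.059322) = -2.8248.
Add log likelihood ratio: ln(2.5000) = 0.91629.
Posterior log-odds = -1.9085, so posterior odds = exp(-1.9085) = 0.14831. Converting, P(H|E) = 0.14831/1.1483 = 0.129.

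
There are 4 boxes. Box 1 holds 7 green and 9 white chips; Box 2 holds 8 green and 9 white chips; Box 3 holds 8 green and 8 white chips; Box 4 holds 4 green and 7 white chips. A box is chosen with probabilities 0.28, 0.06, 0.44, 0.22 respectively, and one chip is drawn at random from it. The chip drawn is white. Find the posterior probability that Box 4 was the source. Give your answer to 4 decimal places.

Posterior probability ≈ 0.2549

P(white|Box 1) = 0.5625; P(white|Box 2) = 0.5294; P(white|Box 3) = 0.5; P(white|Box 4) = 0.6364.
Prior × likelihood for each source: 0.28·0.5625=0.1575, 0.06·0.5294=0.03176, 0.44·0.5=0.2200, 0.22·0.6364=0.1400. Summing gives P(white) = 0.54926.
P(Box 4 | white) = 0.1400 / 0.54926 = 0.2549.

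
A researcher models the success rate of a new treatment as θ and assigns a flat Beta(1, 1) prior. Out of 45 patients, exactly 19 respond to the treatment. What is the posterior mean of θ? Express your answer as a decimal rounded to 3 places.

Posterior mean ≈ 0.426

The binomial likelihood is conjugate to the Beta prior: with 19 successes and 26 failures, the posterior is Beta(1+19, 1+26) = Beta(20, 27).
E[θ | data] = 20/(20+27) = 0.426.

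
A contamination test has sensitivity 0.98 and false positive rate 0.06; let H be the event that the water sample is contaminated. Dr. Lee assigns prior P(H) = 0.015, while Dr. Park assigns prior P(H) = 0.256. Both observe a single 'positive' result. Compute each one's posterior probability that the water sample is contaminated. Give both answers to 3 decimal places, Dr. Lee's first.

The likelihood ratio for a 'positive' result is 0.98/0.06 = 16.333.
Dr. Lee: prior odds 0.015/0.985 = 0.015228; posterior odds 0.24873; posterior probability 0.199.
Dr. Park: prior odds 0.256/0.744 = 0.34409; posterior odds 5.6201; posterior probability 0.849.

Dr. Lee: 0.199; Dr. Park: 0.849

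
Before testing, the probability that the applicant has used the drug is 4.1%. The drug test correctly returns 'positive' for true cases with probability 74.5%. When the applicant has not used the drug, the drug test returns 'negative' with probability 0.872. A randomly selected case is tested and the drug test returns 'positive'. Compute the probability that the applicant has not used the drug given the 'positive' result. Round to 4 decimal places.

P(¬H | E) ≈ 0.8007

Write H for 'the applicant has used the drug'. Prior odds H:¬H = 0.041/0.959 = 0.042753. For the 'positive' outcome, the likelihood ratio is 0.745/0.128 = 5.8203.
Posterior odds = 0.042753 × 5.8203 = 0.24884, so P(H|E) = 0.24884/(1+0.24884) = 0.1993. Then P(¬H|E) = 1 − 0.1993 = 0.8007.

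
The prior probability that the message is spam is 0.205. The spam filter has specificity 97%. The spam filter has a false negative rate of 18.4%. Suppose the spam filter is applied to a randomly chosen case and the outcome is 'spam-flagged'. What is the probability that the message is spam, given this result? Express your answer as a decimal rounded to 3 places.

Write H for 'the message is spam'. Prior odds H:¬H = 0.205/0.795 = 0.25786. For the 'spam-flagged' outcome, the likelihood ratio is 0.816/0.03 = 27.200.
Posterior odds = 0.25786 × 27.200 = 7.0138, so P(H|E) = 7.0138/(1+7.0138) = 0.875.

P(H | E) ≈ 0.875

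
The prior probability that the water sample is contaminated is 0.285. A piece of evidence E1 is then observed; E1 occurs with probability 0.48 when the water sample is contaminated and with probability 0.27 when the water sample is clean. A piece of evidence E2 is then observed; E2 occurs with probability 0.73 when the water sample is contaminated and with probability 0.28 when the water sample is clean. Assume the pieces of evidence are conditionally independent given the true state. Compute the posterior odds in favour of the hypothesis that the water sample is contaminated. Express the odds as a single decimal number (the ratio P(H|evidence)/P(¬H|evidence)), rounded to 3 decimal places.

Prior odds = 0.285/(1−0.285) = 0.39860.
Likelihood ratio for E1 = 0.48/0.27 = 1.7778.
Likelihood ratio for E2 = 0.73/0.28 = 2.6071.
Posterior odds = prior odds × LR₁ × LR₂ = 1.8475.

Posterior odds ≈ 1.847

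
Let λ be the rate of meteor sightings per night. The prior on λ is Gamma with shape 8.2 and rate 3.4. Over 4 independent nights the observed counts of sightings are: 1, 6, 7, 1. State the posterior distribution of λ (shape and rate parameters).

Total count ∑xᵢ = 15 over n = 4 nights.
Gamma is conjugate to the Poisson likelihood: posterior is Gamma(shape = 8.2+15 = 23.2, rate = 3.4+4 = 7.4).

Posterior: Gamma(shape=23.2, rate=7.4)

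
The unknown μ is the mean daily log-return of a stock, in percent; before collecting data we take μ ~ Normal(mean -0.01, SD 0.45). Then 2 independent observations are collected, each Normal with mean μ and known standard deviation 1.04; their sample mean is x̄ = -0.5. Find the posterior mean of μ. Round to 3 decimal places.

Prior precision 1/τ₀² = 1/0.45² = 4.93827; data precision n/σ² = 2/1.04² = 1.84911.
Posterior precision = 4.93827 + 1.84911 = 6.78738.
Posterior mean = (4.93827·-0.01 + 1.84911·-0.5) / 6.78738 = -0.143.

Posterior mean ≈ -0.143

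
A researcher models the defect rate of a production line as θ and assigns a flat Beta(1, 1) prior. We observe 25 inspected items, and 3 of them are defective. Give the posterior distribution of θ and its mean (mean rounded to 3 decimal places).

Observing 3 successes and 22 failures updates Beta(1, 1) by adding the success and failure counts to the two shape parameters: α = 1+3 = 4, β = 1+22 = 23.
E[θ | data] = 4/(4+23) = 0.148.

Posterior: Beta(4, 23); mean ≈ 0.148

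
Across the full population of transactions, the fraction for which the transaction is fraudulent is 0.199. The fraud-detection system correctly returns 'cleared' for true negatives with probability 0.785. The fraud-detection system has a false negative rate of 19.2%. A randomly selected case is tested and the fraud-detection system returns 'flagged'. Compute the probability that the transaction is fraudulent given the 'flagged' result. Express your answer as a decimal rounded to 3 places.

Write H for 'the transaction is fraudulent'. Prior odds H:¬H = 0.199/0.801 = 0.24844. For the 'flagged' outcome, the likelihood ratio is 0.808/0.215 = 3.7581.
Posterior odds = 0.24844 × 3.7581 = 0.93367, so P(H|E) = 0.93367/(1+0.93367) = 0.483.

P(H | E) ≈ 0.483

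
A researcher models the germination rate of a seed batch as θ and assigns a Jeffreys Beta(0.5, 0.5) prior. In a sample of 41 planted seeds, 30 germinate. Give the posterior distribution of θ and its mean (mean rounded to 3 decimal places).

The binomial likelihood is conjugate to the Beta prior: with 30 successes and 11 failures, the posterior is Beta(0.5+30, 0.5+11) = Beta(30.5, 11.5).
Posterior mean = α/(α+β) = 30.5/42 = 0.726.

Posterior: Beta(30.5, 11.5); mean ≈ 0.726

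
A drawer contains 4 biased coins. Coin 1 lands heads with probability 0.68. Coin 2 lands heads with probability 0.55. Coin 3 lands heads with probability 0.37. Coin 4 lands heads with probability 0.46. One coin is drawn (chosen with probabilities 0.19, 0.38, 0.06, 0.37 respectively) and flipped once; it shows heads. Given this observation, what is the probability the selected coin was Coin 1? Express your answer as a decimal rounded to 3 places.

P(heads|C1) = 0.68; P(heads|C2) = 0.55; P(heads|C3) = 0.37; P(heads|C4) = 0.46.
Prior × likelihood for each source: 0.19·0.68=0.1292, 0.38·0.55=0.2090, 0.06·0.37=0.02220, 0.37·0.46=0.1702. Summing gives P(heads) = 0.53060.
P(Coin 1 | heads) = 0.1292 / 0.53060 = 0.243.

Posterior probability ≈ 0.243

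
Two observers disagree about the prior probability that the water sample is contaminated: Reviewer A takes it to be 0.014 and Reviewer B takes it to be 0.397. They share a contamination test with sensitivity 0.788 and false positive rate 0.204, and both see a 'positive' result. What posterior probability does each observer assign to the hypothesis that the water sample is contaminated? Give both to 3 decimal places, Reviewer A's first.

Reviewer A: 0.052; Reviewer B: 0.718

P('+'|H) = 0.788, P('+'|¬H) = 0.204.
Reviewer A: numerator 0.788·0.014 = 0.011032; evidence = 0.011032+0.204·0.986 = 0.21218; posterior = 0.052.
Reviewer B: numerator 0.788·0.397 = 0.31284; evidence = 0.31284+0.204·0.603 = 0.43585; posterior = 0.718.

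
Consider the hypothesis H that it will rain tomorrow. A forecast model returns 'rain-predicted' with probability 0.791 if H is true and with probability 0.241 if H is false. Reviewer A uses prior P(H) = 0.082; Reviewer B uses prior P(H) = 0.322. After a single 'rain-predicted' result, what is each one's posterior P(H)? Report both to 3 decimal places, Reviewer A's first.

Reviewer A: 0.227; Reviewer B: 0.609

P('+'|H) = 0.791, P('+'|¬H) = 0.241.
Reviewer A: numerator 0.791·0.082 = 0.064862; evidence = 0.064862+0.241·0.918 = 0.28610; posterior = 0.227.
Reviewer B: numerator 0.791·0.322 = 0.25470; evidence = 0.25470+0.241·0.678 = 0.41810; posterior = 0.609.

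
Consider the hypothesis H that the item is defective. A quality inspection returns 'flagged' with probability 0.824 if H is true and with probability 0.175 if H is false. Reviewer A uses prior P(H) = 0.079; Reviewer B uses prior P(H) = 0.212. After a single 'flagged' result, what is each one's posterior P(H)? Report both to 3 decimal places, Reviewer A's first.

P('+'|H) = 0.824, P('+'|¬H) = 0.175.
Reviewer A: numerator 0.824·0.079 = 0.065096; evidence = 0.065096+0.175·0.921 = 0.22627; posterior = 0.288.
Reviewer B: numerator 0.824·0.212 = 0.17469; evidence = 0.17469+0.175·0.788 = 0.31259; posterior = 0.559.

Reviewer A: 0.288; Reviewer B: 0.559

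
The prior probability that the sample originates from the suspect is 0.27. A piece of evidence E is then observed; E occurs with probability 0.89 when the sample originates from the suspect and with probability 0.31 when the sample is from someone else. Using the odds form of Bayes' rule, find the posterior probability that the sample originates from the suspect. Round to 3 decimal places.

Prior odds = 0.27/(1−0.27) = 0.36986. In log-odds, ln(0.36986) = -0.99462.
Add log likelihood ratio: ln(2.8710) = 1.0546.
Posterior log-odds = 0.060027, so posterior odds = exp(0.060027) = 1.0619. Converting, P(H|E) = 1.0619/2.0619 = 0.515.

Posterior probability ≈ 0.515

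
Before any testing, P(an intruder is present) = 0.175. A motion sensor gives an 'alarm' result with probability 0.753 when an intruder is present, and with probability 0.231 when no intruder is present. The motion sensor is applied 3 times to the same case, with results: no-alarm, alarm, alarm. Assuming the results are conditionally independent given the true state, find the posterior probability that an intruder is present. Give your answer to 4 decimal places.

Posterior P(H) ≈ 0.4199

Let H be the event that an intruder is present; start with P(H) = 0.175. P('alarm'|H) = 0.753, P('alarm'|¬H) = 0.231.
Update on result 1 ('no-alarm'): P(H) ← 0.247·0.1750 / (0.247·0.1750 + 0.769·0.8250) = 0.043225/0.67765 = 0.0638.
Update on result 2 ('alarm'): P(H) ← 0.753·0.0638 / (0.753·0.0638 + 0.231·0.9362) = 0.048031/0.26430 = 0.1817.
Update on result 3 ('alarm'): P(H) ← 0.753·0.1817 / (0.753·0.1817 + 0.231·0.8183) = 0.13684/0.32586 = 0.4199.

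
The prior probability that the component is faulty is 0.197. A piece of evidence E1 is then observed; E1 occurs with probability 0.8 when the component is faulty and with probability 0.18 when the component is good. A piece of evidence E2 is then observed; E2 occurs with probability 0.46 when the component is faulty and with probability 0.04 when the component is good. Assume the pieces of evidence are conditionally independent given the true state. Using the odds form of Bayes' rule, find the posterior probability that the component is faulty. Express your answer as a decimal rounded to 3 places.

Posterior probability ≈ 0.926

Prior odds = 0.197/(1−0.197) = 0.24533.
Likelihood ratio for E1 = 0.8/0.18 = 4.4444.
Likelihood ratio for E2 = 0.46/0.04 = 11.500.
Posterior odds = prior odds × LR₁ × LR₂ = 12.539.
Posterior probability = odds/(1+odds) = 12.539/13.539 = 0.926.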